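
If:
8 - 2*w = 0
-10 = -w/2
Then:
No Solution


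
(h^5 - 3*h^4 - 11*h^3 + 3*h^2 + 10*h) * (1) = h^5 - 3*h^4 - 11*h^3 + 3*h^2 + 10*h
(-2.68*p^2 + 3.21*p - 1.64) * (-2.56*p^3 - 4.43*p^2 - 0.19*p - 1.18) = 6.8608*p^5 + 3.6548*p^4 - 9.5127*p^3 + 9.8177*p^2 - 3.4762*p + 1.9352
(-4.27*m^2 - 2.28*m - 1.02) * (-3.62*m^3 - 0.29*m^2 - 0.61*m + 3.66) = 15.4574*m^5 + 9.4919*m^4 + 6.9583*m^3 - 13.9416*m^2 - 7.7226*m - 3.7332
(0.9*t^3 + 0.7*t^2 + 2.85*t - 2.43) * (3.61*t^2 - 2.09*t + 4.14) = 3.249*t^5 + 0.646*t^4 + 12.5515*t^3 - 11.8308*t^2 + 16.8777*t - 10.0602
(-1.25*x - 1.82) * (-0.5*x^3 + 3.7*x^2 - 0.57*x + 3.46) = 0.625*x^4 - 3.715*x^3 - 6.0215*x^2 - 3.2876*x - 6.2972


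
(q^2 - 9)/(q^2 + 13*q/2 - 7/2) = 2*(q^2 - 9)/(2*q^2 + 13*q - 7)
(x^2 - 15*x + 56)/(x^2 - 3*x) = (x^2 - 15*x + 56)/(x*(x - 3))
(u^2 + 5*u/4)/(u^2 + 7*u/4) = (4*u + 5)/(4*u + 7)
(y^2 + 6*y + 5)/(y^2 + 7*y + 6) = (y + 5)/(y + 6)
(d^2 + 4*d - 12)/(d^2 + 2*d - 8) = (d + 6)/(d + 4)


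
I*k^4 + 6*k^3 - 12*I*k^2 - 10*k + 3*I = (k - 3*I)*(k - I)^2*(I*k + 1)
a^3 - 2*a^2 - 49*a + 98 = (a - 7)*(a - 2)*(a + 7)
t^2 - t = t*(t - 1)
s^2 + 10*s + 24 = (s + 4)*(s + 6)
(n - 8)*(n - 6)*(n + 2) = n^3 - 12*n^2 + 20*n + 96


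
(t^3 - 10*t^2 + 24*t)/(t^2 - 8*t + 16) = t*(t - 6)/(t - 4)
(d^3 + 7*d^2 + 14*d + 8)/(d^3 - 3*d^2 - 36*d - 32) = (d + 2)/(d - 8)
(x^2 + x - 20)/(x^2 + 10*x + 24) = (x^2 + x - 20)/(x^2 + 10*x + 24)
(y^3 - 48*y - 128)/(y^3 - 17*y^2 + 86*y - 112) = (y^2 + 8*y + 16)/(y^2 - 9*y + 14)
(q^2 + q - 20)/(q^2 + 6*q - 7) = (q^2 + q - 20)/(q^2 + 6*q - 7)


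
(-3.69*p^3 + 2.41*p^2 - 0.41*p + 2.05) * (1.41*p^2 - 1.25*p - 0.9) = -5.2029*p^5 + 8.0106*p^4 - 0.2696*p^3 + 1.234*p^2 - 2.1935*p - 1.845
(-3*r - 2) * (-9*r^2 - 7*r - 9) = 27*r^3 + 39*r^2 + 41*r + 18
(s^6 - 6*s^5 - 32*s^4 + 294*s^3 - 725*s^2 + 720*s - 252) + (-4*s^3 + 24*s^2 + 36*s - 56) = s^6 - 6*s^5 - 32*s^4 + 290*s^3 - 701*s^2 + 756*s - 308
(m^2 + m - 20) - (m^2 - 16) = m - 4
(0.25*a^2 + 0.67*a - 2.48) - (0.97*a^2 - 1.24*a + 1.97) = -0.72*a^2 + 1.91*a - 4.45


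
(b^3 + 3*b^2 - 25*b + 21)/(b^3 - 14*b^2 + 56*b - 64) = (b^3 + 3*b^2 - 25*b + 21)/(b^3 - 14*b^2 + 56*b - 64)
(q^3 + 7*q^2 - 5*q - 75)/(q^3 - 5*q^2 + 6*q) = (q^2 + 10*q + 25)/(q*(q - 2))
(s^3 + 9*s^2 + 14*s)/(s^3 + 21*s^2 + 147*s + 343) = s*(s + 2)/(s^2 + 14*s + 49)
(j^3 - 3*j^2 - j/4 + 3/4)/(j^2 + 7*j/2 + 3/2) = (2*j^2 - 7*j + 3)/(2*(j + 3))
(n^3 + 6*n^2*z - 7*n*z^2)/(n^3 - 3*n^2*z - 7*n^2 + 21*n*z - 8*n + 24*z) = n*(n^2 + 6*n*z - 7*z^2)/(n^3 - 3*n^2*z - 7*n^2 + 21*n*z - 8*n + 24*z)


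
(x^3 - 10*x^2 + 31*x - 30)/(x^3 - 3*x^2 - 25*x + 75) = (x - 2)/(x + 5)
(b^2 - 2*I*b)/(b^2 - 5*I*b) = (b - 2*I)/(b - 5*I)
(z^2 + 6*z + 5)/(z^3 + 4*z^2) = (z^2 + 6*z + 5)/(z^2*(z + 4))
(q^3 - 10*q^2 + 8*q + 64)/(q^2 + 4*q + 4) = (q^2 - 12*q + 32)/(q + 2)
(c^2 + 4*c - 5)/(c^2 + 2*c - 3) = (c + 5)/(c + 3)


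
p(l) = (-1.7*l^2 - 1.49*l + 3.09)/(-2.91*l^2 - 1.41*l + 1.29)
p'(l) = (-3.4*l - 1.49)/(-2.91*l^2 - 1.41*l + 1.29) + (5.82*l + 1.41)*(-1.7*l^2 - 1.49*l + 3.09)/(-2.91*l^2 - 1.41*l + 1.29)^2 = (-1.9389*l^2 + 13.5978*l + 2.4348)/(8.4681*l^4 + 8.2062*l^3 - 5.5197*l^2 - 3.6378*l + 1.6641)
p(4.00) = 0.59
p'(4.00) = 0.01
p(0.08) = 2.55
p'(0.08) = 2.62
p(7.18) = 0.60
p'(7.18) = 0.00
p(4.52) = 0.59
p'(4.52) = 0.01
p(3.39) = 0.58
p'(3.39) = 0.02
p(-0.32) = 2.35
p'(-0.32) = -1.02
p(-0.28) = 2.32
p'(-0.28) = -0.72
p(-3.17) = 0.39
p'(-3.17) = -0.11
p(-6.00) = 0.52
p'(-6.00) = -0.02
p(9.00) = 0.60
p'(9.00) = -0.00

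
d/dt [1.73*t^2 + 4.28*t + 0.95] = 3.46*t + 4.28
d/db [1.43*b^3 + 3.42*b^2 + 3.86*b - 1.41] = 4.29*b^2 + 6.84*b + 3.86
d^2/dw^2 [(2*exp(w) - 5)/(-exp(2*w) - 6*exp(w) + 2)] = 2*(-exp(4*w) + 16*exp(3*w) + 33*exp(2*w) + 98*exp(w) + 26)*exp(w)/(exp(6*w) + 18*exp(5*w) + 102*exp(4*w) + 144*exp(3*w) - 204*exp(2*w) + 72*exp(w) - 8)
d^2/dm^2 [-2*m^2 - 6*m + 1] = -4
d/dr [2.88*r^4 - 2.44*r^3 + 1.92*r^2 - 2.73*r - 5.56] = 11.52*r^3 - 7.32*r^2 + 3.84*r - 2.73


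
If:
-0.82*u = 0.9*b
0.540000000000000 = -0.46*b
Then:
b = -1.17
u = 1.29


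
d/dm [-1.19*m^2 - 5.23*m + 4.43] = -2.38*m - 5.23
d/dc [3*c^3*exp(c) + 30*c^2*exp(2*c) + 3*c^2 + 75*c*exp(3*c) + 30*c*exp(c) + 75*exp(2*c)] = 3*c^3*exp(c) + 60*c^2*exp(2*c) + 9*c^2*exp(c) + 225*c*exp(3*c) + 60*c*exp(2*c) + 30*c*exp(c) + 6*c + 75*exp(3*c) + 150*exp(2*c) + 30*exp(c)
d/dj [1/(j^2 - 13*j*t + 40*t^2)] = (-2*j + 13*t)/(j^2 - 13*j*t + 40*t^2)^2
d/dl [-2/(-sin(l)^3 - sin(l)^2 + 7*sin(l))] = 2*(-3*cos(l) - 2/tan(l) + 7*cos(l)/sin(l)^2)/(sin(l)^2 + sin(l) - 7)^2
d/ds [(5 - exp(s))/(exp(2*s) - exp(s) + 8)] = ((exp(s) - 5)*(2*exp(s) - 1) - exp(2*s) + exp(s) - 8)*exp(s)/(exp(2*s) - exp(s) + 8)^2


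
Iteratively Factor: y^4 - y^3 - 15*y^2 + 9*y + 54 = (y + 2)*(y^3 - 3*y^2 - 9*y + 27) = (y - 3)*(y + 2)*(y^2 - 9) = (y - 3)^2*(y + 2)*(y + 3)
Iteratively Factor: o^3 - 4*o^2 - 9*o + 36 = (o + 3)*(o^2 - 7*o + 12) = (o - 3)*(o + 3)*(o - 4)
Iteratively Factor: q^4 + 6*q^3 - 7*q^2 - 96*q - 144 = (q + 3)*(q^3 + 3*q^2 - 16*q - 48) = (q - 4)*(q + 3)*(q^2 + 7*q + 12) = (q - 4)*(q + 3)^2*(q + 4)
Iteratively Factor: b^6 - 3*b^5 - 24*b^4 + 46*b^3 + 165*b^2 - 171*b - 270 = (b - 2)*(b^5 - b^4 - 26*b^3 - 6*b^2 + 153*b + 135) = (b - 2)*(b + 1)*(b^4 - 2*b^3 - 24*b^2 + 18*b + 135) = (b - 2)*(b + 1)*(b + 3)*(b^3 - 5*b^2 - 9*b + 45) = (b - 3)*(b - 2)*(b + 1)*(b + 3)*(b^2 - 2*b - 15) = (b - 5)*(b - 3)*(b - 2)*(b + 1)*(b + 3)*(b + 3)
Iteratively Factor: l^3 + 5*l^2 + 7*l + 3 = (l + 3)*(l^2 + 2*l + 1) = (l + 1)*(l + 3)*(l + 1)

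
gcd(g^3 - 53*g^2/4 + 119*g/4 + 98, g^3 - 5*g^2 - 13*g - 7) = g - 7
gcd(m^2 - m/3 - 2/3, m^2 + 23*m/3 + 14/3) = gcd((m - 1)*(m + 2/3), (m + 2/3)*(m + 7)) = m + 2/3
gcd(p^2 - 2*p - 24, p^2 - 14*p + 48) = p - 6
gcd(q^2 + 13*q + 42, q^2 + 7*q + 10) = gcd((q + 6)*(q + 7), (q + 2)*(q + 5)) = 1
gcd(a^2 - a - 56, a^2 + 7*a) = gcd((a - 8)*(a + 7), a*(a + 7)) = a + 7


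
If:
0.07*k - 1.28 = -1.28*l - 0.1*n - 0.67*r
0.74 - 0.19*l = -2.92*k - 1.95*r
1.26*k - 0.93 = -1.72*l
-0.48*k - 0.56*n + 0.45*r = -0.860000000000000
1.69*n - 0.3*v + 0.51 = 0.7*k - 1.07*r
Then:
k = -0.32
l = 0.77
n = 1.95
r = 0.17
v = 14.04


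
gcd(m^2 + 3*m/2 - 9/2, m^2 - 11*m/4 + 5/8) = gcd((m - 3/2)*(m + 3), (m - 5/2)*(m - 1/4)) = 1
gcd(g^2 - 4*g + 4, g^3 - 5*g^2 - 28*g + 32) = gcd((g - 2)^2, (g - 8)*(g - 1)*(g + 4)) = 1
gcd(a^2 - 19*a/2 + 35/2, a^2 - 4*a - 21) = a - 7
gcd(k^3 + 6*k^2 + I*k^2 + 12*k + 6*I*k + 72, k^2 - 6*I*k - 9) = k - 3*I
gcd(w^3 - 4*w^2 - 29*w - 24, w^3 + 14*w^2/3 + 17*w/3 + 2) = w^2 + 4*w + 3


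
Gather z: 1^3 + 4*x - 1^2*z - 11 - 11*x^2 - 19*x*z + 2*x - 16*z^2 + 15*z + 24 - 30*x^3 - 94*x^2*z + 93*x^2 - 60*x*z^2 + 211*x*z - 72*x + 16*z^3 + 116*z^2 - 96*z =-30*x^3 + 82*x^2 - 66*x + 16*z^3 + z^2*(100 - 60*x) + z*(-94*x^2 + 192*x - 82) + 14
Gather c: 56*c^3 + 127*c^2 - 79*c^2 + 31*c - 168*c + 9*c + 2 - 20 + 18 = 56*c^3 + 48*c^2 - 128*c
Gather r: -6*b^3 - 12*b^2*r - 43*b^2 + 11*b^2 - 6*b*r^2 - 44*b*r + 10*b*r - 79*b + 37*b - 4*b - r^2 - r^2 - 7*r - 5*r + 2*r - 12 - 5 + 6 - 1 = -6*b^3 - 32*b^2 - 46*b + r^2*(-6*b - 2) + r*(-12*b^2 - 34*b - 10) - 12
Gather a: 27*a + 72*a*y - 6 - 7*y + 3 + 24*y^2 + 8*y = a*(72*y + 27) + 24*y^2 + y - 3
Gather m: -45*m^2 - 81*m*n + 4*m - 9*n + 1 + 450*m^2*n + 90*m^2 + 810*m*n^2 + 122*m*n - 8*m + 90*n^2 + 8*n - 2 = m^2*(450*n + 45) + m*(810*n^2 + 41*n - 4) + 90*n^2 - n - 1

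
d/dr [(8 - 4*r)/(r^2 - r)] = 4*(r^2 - 4*r + 2)/(r^2*(r^2 - 2*r + 1))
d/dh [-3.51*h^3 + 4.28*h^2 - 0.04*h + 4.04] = -10.53*h^2 + 8.56*h - 0.04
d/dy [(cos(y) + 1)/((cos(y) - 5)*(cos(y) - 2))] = (cos(y)^2 + 2*cos(y) - 17)*sin(y)/((cos(y) - 5)^2*(cos(y) - 2)^2)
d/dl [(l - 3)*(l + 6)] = 2*l + 3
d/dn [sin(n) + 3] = cos(n)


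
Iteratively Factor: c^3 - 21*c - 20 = (c + 4)*(c^2 - 4*c - 5) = (c + 1)*(c + 4)*(c - 5)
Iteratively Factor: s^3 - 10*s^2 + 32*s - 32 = (s - 4)*(s^2 - 6*s + 8) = (s - 4)*(s - 2)*(s - 4)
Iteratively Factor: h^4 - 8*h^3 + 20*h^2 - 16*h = (h - 4)*(h^3 - 4*h^2 + 4*h) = (h - 4)*(h - 2)*(h^2 - 2*h) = h*(h - 4)*(h - 2)*(h - 2)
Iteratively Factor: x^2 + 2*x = (x + 2)*(x)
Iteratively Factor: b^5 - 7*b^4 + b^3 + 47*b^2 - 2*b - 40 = (b + 1)*(b^4 - 8*b^3 + 9*b^2 + 38*b - 40) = (b + 1)*(b + 2)*(b^3 - 10*b^2 + 29*b - 20) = (b - 4)*(b + 1)*(b + 2)*(b^2 - 6*b + 5) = (b - 4)*(b - 1)*(b + 1)*(b + 2)*(b - 5)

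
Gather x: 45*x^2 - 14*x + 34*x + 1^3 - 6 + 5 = 45*x^2 + 20*x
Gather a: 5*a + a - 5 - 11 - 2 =6*a - 18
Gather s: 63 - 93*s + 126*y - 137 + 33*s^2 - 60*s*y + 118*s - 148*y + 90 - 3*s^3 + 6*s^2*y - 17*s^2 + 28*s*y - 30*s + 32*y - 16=-3*s^3 + s^2*(6*y + 16) + s*(-32*y - 5) + 10*y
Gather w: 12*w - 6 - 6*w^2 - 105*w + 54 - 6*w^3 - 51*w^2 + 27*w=-6*w^3 - 57*w^2 - 66*w + 48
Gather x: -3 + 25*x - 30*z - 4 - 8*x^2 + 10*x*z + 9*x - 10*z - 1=-8*x^2 + x*(10*z + 34) - 40*z - 8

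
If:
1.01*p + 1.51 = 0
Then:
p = -1.50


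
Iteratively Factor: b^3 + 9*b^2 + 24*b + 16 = (b + 1)*(b^2 + 8*b + 16) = (b + 1)*(b + 4)*(b + 4)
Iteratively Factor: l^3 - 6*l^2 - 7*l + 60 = (l + 3)*(l^2 - 9*l + 20) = (l - 5)*(l + 3)*(l - 4)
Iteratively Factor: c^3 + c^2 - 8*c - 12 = (c + 2)*(c^2 - c - 6) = (c + 2)^2*(c - 3)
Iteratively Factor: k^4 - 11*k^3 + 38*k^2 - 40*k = (k - 5)*(k^3 - 6*k^2 + 8*k) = k*(k - 5)*(k^2 - 6*k + 8) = k*(k - 5)*(k - 4)*(k - 2)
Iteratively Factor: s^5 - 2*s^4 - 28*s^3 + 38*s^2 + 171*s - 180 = (s - 3)*(s^4 + s^3 - 25*s^2 - 37*s + 60) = (s - 5)*(s - 3)*(s^3 + 6*s^2 + 5*s - 12) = (s - 5)*(s - 3)*(s + 4)*(s^2 + 2*s - 3) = (s - 5)*(s - 3)*(s - 1)*(s + 4)*(s + 3)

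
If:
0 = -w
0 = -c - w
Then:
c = 0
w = 0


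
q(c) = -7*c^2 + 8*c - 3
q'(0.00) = 8.00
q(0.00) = -3.00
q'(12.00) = -160.00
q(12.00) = -915.00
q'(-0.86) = 20.04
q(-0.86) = -15.06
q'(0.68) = -1.52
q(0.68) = -0.80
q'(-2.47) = 42.58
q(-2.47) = -65.47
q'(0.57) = 0.02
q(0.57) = -0.71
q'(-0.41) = 13.74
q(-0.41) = -7.46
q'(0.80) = -3.20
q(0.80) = -1.08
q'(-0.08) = 9.12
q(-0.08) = -3.68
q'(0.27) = 4.22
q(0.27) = -1.35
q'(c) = 8 - 14*c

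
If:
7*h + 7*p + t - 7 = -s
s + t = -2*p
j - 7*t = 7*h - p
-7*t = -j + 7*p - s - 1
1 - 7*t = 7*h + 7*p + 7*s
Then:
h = 9/14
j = 15/2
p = 1/2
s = -3/2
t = 1/2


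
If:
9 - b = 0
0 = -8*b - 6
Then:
No Solution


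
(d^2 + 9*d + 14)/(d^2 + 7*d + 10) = (d + 7)/(d + 5)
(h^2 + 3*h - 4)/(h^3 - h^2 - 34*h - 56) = (h - 1)/(h^2 - 5*h - 14)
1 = 1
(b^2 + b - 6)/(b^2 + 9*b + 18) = (b - 2)/(b + 6)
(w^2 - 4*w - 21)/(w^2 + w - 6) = (w - 7)/(w - 2)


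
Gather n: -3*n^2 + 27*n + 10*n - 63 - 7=-3*n^2 + 37*n - 70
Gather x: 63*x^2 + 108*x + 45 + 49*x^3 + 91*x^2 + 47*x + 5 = 49*x^3 + 154*x^2 + 155*x + 50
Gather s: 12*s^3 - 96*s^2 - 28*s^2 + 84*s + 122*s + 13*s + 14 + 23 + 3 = 12*s^3 - 124*s^2 + 219*s + 40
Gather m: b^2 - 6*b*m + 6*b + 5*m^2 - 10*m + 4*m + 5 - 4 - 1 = b^2 + 6*b + 5*m^2 + m*(-6*b - 6)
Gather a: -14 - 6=-20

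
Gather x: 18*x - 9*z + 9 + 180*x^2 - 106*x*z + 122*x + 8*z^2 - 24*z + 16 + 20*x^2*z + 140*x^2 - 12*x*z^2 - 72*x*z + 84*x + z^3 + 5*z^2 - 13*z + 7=x^2*(20*z + 320) + x*(-12*z^2 - 178*z + 224) + z^3 + 13*z^2 - 46*z + 32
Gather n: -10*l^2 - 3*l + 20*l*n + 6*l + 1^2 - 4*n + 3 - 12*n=-10*l^2 + 3*l + n*(20*l - 16) + 4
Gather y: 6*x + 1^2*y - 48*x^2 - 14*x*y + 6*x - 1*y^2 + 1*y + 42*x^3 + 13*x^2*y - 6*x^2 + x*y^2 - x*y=42*x^3 - 54*x^2 + 12*x + y^2*(x - 1) + y*(13*x^2 - 15*x + 2)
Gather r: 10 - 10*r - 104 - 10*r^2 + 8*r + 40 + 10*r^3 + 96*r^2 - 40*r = 10*r^3 + 86*r^2 - 42*r - 54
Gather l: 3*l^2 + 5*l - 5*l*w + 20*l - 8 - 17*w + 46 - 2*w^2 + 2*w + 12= 3*l^2 + l*(25 - 5*w) - 2*w^2 - 15*w + 50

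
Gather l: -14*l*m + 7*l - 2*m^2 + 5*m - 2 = l*(7 - 14*m) - 2*m^2 + 5*m - 2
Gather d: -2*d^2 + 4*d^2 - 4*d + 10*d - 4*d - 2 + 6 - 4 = 2*d^2 + 2*d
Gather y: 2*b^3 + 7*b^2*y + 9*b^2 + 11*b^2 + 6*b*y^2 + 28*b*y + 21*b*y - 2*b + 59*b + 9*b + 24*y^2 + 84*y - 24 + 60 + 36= 2*b^3 + 20*b^2 + 66*b + y^2*(6*b + 24) + y*(7*b^2 + 49*b + 84) + 72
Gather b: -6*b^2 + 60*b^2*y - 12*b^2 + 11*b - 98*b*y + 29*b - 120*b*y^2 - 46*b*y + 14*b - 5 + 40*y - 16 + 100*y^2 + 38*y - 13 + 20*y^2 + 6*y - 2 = b^2*(60*y - 18) + b*(-120*y^2 - 144*y + 54) + 120*y^2 + 84*y - 36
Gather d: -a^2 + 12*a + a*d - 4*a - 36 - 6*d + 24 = -a^2 + 8*a + d*(a - 6) - 12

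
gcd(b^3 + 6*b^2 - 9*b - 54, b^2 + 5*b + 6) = b + 3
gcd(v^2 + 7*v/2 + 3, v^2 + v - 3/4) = v + 3/2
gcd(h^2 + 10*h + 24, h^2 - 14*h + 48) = 1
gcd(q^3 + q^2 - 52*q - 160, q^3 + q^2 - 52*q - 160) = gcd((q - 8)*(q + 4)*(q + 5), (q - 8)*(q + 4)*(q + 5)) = q^3 + q^2 - 52*q - 160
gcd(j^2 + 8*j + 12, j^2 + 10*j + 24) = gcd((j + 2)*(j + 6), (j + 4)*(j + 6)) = j + 6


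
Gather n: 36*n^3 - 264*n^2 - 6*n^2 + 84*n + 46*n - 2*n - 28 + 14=36*n^3 - 270*n^2 + 128*n - 14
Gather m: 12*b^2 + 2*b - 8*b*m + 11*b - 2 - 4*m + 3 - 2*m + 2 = 12*b^2 + 13*b + m*(-8*b - 6) + 3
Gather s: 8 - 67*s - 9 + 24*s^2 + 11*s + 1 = 24*s^2 - 56*s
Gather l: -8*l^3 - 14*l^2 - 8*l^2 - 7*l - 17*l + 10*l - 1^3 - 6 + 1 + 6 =-8*l^3 - 22*l^2 - 14*l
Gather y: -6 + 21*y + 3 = 21*y - 3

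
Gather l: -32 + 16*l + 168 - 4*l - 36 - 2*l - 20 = 10*l + 80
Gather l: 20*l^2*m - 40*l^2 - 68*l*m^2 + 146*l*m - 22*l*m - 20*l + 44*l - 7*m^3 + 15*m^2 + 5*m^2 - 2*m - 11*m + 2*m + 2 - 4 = l^2*(20*m - 40) + l*(-68*m^2 + 124*m + 24) - 7*m^3 + 20*m^2 - 11*m - 2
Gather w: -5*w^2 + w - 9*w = -5*w^2 - 8*w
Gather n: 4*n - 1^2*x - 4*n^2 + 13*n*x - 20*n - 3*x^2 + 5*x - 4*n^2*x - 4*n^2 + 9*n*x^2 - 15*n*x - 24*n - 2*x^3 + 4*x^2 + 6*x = n^2*(-4*x - 8) + n*(9*x^2 - 2*x - 40) - 2*x^3 + x^2 + 10*x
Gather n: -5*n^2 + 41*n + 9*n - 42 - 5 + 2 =-5*n^2 + 50*n - 45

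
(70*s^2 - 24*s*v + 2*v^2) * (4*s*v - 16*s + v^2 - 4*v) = 280*s^3*v - 1120*s^3 - 26*s^2*v^2 + 104*s^2*v - 16*s*v^3 + 64*s*v^2 + 2*v^4 - 8*v^3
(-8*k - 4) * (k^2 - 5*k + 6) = -8*k^3 + 36*k^2 - 28*k - 24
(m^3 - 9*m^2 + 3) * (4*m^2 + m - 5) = 4*m^5 - 35*m^4 - 14*m^3 + 57*m^2 + 3*m - 15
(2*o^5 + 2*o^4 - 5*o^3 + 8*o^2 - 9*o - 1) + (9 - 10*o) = 2*o^5 + 2*o^4 - 5*o^3 + 8*o^2 - 19*o + 8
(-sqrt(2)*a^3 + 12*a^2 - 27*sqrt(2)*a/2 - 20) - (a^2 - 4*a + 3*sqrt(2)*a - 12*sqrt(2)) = -sqrt(2)*a^3 + 11*a^2 - 33*sqrt(2)*a/2 + 4*a - 20 + 12*sqrt(2)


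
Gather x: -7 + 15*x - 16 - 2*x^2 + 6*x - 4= -2*x^2 + 21*x - 27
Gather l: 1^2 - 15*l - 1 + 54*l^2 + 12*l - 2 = 54*l^2 - 3*l - 2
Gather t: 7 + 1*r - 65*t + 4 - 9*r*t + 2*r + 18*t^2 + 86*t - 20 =3*r + 18*t^2 + t*(21 - 9*r) - 9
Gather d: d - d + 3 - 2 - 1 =0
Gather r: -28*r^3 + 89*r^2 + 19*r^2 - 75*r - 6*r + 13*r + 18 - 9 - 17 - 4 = -28*r^3 + 108*r^2 - 68*r - 12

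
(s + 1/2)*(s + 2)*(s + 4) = s^3 + 13*s^2/2 + 11*s + 4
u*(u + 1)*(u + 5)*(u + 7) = u^4 + 13*u^3 + 47*u^2 + 35*u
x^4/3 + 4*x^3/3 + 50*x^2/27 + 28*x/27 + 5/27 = (x/3 + 1/3)*(x + 1/3)*(x + 1)*(x + 5/3)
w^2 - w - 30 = (w - 6)*(w + 5)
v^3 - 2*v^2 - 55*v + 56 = (v - 8)*(v - 1)*(v + 7)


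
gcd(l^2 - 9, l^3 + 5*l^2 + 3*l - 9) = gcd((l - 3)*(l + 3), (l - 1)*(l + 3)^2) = l + 3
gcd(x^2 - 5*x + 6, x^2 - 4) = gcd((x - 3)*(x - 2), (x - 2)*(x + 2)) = x - 2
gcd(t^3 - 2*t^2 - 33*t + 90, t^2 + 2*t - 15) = t - 3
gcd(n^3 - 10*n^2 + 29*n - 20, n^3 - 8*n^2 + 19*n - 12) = n^2 - 5*n + 4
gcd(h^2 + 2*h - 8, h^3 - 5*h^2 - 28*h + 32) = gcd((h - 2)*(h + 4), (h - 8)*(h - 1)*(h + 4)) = h + 4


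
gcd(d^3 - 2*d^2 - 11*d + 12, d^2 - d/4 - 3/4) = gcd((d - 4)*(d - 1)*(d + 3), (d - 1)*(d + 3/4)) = d - 1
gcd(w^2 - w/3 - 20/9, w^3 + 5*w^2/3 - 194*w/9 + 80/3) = w - 5/3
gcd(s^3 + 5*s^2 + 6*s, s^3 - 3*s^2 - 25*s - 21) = s + 3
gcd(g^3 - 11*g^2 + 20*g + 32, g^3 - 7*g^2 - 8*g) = g^2 - 7*g - 8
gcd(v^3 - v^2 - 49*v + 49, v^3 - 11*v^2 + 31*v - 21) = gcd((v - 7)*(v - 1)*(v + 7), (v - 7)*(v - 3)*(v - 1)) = v^2 - 8*v + 7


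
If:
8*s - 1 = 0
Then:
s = 1/8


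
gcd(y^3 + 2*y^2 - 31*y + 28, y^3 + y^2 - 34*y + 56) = y^2 + 3*y - 28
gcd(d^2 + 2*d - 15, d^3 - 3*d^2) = d - 3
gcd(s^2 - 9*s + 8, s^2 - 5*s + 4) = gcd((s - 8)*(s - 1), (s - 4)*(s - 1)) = s - 1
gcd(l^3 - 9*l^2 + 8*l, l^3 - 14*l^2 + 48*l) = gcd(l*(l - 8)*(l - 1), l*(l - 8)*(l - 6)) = l^2 - 8*l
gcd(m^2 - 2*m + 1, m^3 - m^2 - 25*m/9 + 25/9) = m - 1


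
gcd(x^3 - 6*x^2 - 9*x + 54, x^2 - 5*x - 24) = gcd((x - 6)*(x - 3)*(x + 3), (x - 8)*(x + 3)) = x + 3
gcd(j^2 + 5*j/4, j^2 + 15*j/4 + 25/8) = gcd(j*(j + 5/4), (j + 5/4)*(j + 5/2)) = j + 5/4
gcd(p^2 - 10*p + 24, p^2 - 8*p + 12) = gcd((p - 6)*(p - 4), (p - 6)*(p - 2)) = p - 6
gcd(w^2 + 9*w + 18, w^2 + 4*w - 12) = w + 6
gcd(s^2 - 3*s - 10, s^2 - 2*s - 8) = s + 2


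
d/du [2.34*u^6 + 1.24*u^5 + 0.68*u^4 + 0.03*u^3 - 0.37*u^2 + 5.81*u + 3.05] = 14.04*u^5 + 6.2*u^4 + 2.72*u^3 + 0.09*u^2 - 0.74*u + 5.81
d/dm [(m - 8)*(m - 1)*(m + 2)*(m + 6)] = 4*m^3 - 3*m^2 - 104*m - 44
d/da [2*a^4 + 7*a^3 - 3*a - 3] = 8*a^3 + 21*a^2 - 3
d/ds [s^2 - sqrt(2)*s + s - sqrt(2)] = 2*s - sqrt(2) + 1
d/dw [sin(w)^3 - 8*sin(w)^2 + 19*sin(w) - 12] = (3*sin(w)^2 - 16*sin(w) + 19)*cos(w)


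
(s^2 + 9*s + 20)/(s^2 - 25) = (s + 4)/(s - 5)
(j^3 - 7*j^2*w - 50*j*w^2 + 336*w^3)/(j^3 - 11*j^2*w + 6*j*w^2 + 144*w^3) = (j + 7*w)/(j + 3*w)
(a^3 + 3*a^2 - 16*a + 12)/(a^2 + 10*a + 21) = (a^3 + 3*a^2 - 16*a + 12)/(a^2 + 10*a + 21)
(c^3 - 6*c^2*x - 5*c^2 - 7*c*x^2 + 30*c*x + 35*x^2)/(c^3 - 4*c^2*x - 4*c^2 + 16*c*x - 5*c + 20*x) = (-c^2 + 6*c*x + 7*x^2)/(-c^2 + 4*c*x - c + 4*x)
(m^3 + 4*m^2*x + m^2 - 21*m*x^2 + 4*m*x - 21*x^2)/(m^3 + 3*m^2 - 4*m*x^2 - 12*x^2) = (m^3 + 4*m^2*x + m^2 - 21*m*x^2 + 4*m*x - 21*x^2)/(m^3 + 3*m^2 - 4*m*x^2 - 12*x^2)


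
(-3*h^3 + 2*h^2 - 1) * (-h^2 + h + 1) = 3*h^5 - 5*h^4 - h^3 + 3*h^2 - h - 1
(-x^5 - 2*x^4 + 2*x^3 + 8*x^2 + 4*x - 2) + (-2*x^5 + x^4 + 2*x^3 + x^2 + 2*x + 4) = -3*x^5 - x^4 + 4*x^3 + 9*x^2 + 6*x + 2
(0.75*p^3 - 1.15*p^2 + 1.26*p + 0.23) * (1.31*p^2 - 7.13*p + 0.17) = 0.9825*p^5 - 6.854*p^4 + 9.9776*p^3 - 8.878*p^2 - 1.4257*p + 0.0391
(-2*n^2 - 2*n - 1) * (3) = -6*n^2 - 6*n - 3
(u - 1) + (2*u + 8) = 3*u + 7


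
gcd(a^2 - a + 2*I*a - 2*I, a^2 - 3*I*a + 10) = a + 2*I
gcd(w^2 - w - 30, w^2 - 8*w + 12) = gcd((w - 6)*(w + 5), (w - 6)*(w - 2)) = w - 6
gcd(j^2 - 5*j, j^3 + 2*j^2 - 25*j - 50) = j - 5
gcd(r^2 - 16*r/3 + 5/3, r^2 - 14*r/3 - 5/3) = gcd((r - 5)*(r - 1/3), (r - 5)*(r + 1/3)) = r - 5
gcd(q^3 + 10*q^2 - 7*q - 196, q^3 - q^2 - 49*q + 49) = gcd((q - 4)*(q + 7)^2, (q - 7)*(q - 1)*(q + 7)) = q + 7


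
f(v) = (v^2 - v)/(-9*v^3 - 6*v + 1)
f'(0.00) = -1.00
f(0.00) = 0.00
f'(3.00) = 0.00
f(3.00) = -0.02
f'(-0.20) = -0.29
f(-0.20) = 0.11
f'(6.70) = 0.00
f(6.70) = -0.01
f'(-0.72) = 0.05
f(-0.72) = 0.14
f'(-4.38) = 0.01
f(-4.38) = 0.03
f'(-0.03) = -0.76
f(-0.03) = 0.03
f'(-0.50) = -0.03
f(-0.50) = 0.15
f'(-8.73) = 0.00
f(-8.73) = 0.01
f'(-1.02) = 0.07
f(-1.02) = 0.12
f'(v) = (2*v - 1)/(-9*v^3 - 6*v + 1) + (v^2 - v)*(27*v^2 + 6)/(-9*v^3 - 6*v + 1)^2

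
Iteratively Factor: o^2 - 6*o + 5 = (o - 5)*(o - 1)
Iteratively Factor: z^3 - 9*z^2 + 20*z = (z - 5)*(z^2 - 4*z) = (z - 5)*(z - 4)*(z)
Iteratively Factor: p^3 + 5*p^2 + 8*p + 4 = (p + 2)*(p^2 + 3*p + 2) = (p + 2)^2*(p + 1)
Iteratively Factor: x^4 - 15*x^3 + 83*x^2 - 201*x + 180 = (x - 3)*(x^3 - 12*x^2 + 47*x - 60) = (x - 3)^2*(x^2 - 9*x + 20) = (x - 4)*(x - 3)^2*(x - 5)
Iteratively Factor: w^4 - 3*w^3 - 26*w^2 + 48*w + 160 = (w - 5)*(w^3 + 2*w^2 - 16*w - 32) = (w - 5)*(w + 2)*(w^2 - 16) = (w - 5)*(w + 2)*(w + 4)*(w - 4)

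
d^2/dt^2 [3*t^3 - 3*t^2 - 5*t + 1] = 18*t - 6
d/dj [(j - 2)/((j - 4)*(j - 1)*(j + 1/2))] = 2*(-4*j^3 + 21*j^2 - 36*j + 10)/(4*j^6 - 36*j^5 + 93*j^4 - 38*j^3 - 63*j^2 + 24*j + 16)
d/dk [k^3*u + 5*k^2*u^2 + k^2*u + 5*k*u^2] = u*(3*k^2 + 10*k*u + 2*k + 5*u)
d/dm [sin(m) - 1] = cos(m)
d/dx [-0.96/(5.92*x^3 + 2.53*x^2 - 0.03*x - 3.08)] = (17.0496*x^2 + 4.8576*x - 0.0288)/(5.92*x^3 + 2.53*x^2 - 0.03*x - 3.08)^2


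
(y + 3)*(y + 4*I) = y^2 + 3*y + 4*I*y + 12*I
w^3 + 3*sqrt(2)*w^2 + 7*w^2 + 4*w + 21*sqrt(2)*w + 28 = (w + 7)*(w + sqrt(2))*(w + 2*sqrt(2))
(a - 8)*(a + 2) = a^2 - 6*a - 16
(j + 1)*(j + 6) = j^2 + 7*j + 6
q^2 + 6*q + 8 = (q + 2)*(q + 4)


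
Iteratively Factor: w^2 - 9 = (w - 3)*(w + 3)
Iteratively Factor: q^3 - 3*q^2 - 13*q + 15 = (q - 1)*(q^2 - 2*q - 15) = (q - 1)*(q + 3)*(q - 5)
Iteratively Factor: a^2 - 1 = (a + 1)*(a - 1)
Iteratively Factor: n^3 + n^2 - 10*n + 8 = (n - 2)*(n^2 + 3*n - 4) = (n - 2)*(n + 4)*(n - 1)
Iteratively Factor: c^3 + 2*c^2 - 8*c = (c)*(c^2 + 2*c - 8) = c*(c + 4)*(c - 2)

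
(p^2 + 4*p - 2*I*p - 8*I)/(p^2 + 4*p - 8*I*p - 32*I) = (p - 2*I)/(p - 8*I)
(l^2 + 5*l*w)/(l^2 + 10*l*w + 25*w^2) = l/(l + 5*w)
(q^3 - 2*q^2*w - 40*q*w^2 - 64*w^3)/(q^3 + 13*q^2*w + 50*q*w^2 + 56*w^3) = (q - 8*w)/(q + 7*w)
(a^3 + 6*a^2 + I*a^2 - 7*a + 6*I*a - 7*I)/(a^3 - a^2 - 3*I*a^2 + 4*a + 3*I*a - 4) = (a + 7)/(a - 4*I)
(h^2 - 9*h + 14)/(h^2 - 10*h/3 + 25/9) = 9*(h^2 - 9*h + 14)/(9*h^2 - 30*h + 25)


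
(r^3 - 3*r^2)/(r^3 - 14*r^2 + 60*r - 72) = r^2*(r - 3)/(r^3 - 14*r^2 + 60*r - 72)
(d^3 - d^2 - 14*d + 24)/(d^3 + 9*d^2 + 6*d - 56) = (d - 3)/(d + 7)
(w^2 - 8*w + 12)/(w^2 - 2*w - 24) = (w - 2)/(w + 4)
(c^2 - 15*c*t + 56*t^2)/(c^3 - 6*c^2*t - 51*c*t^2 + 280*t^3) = (-c + 7*t)/(-c^2 - 2*c*t + 35*t^2)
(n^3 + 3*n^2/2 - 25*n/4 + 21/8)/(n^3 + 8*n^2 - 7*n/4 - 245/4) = (4*n^2 - 8*n + 3)/(2*(2*n^2 + 9*n - 35))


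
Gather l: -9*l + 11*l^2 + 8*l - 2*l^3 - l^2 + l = -2*l^3 + 10*l^2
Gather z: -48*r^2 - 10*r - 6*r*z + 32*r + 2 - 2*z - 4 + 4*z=-48*r^2 + 22*r + z*(2 - 6*r) - 2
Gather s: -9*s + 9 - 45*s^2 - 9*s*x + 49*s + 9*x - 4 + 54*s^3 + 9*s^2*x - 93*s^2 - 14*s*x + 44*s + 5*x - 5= 54*s^3 + s^2*(9*x - 138) + s*(84 - 23*x) + 14*x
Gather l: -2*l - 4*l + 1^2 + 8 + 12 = 21 - 6*l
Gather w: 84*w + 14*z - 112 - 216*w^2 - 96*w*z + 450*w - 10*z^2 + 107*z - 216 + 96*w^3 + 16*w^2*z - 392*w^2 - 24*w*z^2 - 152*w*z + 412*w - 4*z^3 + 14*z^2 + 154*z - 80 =96*w^3 + w^2*(16*z - 608) + w*(-24*z^2 - 248*z + 946) - 4*z^3 + 4*z^2 + 275*z - 408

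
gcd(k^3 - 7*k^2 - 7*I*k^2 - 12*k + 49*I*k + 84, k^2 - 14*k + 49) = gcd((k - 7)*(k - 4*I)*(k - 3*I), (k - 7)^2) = k - 7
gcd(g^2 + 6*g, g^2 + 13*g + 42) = g + 6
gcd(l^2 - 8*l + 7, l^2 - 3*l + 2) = l - 1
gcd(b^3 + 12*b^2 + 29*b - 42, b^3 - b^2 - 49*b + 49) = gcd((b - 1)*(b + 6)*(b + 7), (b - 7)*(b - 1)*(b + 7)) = b^2 + 6*b - 7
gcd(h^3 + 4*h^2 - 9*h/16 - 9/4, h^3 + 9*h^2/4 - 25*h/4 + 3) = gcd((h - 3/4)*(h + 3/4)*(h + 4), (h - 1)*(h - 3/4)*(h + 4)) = h^2 + 13*h/4 - 3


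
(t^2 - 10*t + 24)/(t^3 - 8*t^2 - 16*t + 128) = (t - 6)/(t^2 - 4*t - 32)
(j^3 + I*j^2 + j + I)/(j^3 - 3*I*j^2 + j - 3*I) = (j + I)/(j - 3*I)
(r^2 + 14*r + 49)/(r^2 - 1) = (r^2 + 14*r + 49)/(r^2 - 1)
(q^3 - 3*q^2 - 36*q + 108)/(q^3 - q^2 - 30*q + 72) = (q - 6)/(q - 4)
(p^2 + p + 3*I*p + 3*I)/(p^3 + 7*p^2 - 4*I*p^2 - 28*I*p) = (p^2 + p*(1 + 3*I) + 3*I)/(p*(p^2 + p*(7 - 4*I) - 28*I))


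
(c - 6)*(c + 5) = c^2 - c - 30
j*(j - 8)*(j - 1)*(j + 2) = j^4 - 7*j^3 - 10*j^2 + 16*j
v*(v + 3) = v^2 + 3*v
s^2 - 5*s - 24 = (s - 8)*(s + 3)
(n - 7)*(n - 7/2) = n^2 - 21*n/2 + 49/2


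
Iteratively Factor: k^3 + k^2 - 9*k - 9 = (k + 3)*(k^2 - 2*k - 3) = (k + 1)*(k + 3)*(k - 3)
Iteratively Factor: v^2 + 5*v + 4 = (v + 1)*(v + 4)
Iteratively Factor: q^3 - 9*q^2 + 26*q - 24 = (q - 3)*(q^2 - 6*q + 8) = (q - 3)*(q - 2)*(q - 4)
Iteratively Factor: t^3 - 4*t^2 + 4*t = (t - 2)*(t^2 - 2*t) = (t - 2)^2*(t)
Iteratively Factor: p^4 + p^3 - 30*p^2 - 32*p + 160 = (p + 4)*(p^3 - 3*p^2 - 18*p + 40) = (p - 2)*(p + 4)*(p^2 - p - 20) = (p - 2)*(p + 4)^2*(p - 5)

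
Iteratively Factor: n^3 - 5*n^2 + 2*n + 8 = (n + 1)*(n^2 - 6*n + 8) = (n - 4)*(n + 1)*(n - 2)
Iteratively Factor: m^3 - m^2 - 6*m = (m - 3)*(m^2 + 2*m) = (m - 3)*(m + 2)*(m)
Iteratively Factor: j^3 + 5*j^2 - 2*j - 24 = (j - 2)*(j^2 + 7*j + 12) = (j - 2)*(j + 3)*(j + 4)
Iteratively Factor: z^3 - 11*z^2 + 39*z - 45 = (z - 3)*(z^2 - 8*z + 15) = (z - 3)^2*(z - 5)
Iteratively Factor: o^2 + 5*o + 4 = (o + 4)*(o + 1)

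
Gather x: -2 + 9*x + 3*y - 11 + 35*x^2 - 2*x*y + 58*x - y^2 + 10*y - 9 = 35*x^2 + x*(67 - 2*y) - y^2 + 13*y - 22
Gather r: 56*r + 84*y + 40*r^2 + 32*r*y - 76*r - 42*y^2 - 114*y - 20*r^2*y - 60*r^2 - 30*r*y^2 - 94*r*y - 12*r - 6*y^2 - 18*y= r^2*(-20*y - 20) + r*(-30*y^2 - 62*y - 32) - 48*y^2 - 48*y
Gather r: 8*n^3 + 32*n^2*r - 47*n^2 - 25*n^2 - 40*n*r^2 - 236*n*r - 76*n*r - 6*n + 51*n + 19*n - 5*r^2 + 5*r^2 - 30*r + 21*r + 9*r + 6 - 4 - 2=8*n^3 - 72*n^2 - 40*n*r^2 + 64*n + r*(32*n^2 - 312*n)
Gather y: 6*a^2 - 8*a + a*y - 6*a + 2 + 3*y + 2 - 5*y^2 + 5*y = 6*a^2 - 14*a - 5*y^2 + y*(a + 8) + 4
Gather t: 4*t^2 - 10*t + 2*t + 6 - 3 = 4*t^2 - 8*t + 3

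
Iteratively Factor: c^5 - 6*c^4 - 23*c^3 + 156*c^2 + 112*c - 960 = (c + 3)*(c^4 - 9*c^3 + 4*c^2 + 144*c - 320) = (c + 3)*(c + 4)*(c^3 - 13*c^2 + 56*c - 80) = (c - 5)*(c + 3)*(c + 4)*(c^2 - 8*c + 16) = (c - 5)*(c - 4)*(c + 3)*(c + 4)*(c - 4)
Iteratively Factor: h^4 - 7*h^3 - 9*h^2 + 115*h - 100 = (h - 5)*(h^3 - 2*h^2 - 19*h + 20) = (h - 5)*(h + 4)*(h^2 - 6*h + 5) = (h - 5)^2*(h + 4)*(h - 1)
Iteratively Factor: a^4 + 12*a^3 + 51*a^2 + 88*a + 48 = (a + 1)*(a^3 + 11*a^2 + 40*a + 48) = (a + 1)*(a + 4)*(a^2 + 7*a + 12) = (a + 1)*(a + 3)*(a + 4)*(a + 4)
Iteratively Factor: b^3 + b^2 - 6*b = (b)*(b^2 + b - 6) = b*(b - 2)*(b + 3)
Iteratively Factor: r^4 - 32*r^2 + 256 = (r + 4)*(r^3 - 4*r^2 - 16*r + 64) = (r + 4)^2*(r^2 - 8*r + 16) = (r - 4)*(r + 4)^2*(r - 4)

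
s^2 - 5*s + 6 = (s - 3)*(s - 2)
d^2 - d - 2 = (d - 2)*(d + 1)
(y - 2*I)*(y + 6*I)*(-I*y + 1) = -I*y^3 + 5*y^2 - 8*I*y + 12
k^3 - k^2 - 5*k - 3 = (k - 3)*(k + 1)^2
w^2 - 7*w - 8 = (w - 8)*(w + 1)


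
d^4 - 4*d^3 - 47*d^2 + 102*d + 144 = (d - 8)*(d - 3)*(d + 1)*(d + 6)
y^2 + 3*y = y*(y + 3)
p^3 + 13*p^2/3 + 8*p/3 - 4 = (p - 2/3)*(p + 2)*(p + 3)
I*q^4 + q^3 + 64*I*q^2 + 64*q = q*(q - 8*I)*(q + 8*I)*(I*q + 1)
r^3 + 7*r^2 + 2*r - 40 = (r - 2)*(r + 4)*(r + 5)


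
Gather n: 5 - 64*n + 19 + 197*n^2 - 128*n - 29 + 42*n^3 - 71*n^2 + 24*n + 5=42*n^3 + 126*n^2 - 168*n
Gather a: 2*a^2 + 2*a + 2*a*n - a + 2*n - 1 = 2*a^2 + a*(2*n + 1) + 2*n - 1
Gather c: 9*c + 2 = 9*c + 2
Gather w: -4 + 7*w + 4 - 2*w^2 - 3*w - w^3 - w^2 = -w^3 - 3*w^2 + 4*w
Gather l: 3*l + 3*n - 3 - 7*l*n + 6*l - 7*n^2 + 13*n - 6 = l*(9 - 7*n) - 7*n^2 + 16*n - 9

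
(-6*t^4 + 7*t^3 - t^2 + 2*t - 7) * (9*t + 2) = -54*t^5 + 51*t^4 + 5*t^3 + 16*t^2 - 59*t - 14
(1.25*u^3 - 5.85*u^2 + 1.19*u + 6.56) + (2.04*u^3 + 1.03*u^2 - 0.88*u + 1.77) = 3.29*u^3 - 4.82*u^2 + 0.31*u + 8.33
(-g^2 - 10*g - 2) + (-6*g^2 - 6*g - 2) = -7*g^2 - 16*g - 4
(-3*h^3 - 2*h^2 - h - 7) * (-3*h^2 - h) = 9*h^5 + 9*h^4 + 5*h^3 + 22*h^2 + 7*h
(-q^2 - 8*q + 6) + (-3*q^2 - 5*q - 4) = -4*q^2 - 13*q + 2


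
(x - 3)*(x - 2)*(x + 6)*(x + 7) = x^4 + 8*x^3 - 17*x^2 - 132*x + 252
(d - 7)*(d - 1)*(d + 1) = d^3 - 7*d^2 - d + 7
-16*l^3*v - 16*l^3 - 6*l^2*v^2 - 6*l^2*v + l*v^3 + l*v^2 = (-8*l + v)*(2*l + v)*(l*v + l)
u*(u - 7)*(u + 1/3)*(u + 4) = u^4 - 8*u^3/3 - 29*u^2 - 28*u/3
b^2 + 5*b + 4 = (b + 1)*(b + 4)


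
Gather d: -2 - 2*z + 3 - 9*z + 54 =55 - 11*z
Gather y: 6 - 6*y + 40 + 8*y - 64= 2*y - 18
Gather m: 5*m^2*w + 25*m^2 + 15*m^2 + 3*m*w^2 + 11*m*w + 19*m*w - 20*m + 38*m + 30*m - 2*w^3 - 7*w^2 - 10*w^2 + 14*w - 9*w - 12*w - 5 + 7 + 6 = m^2*(5*w + 40) + m*(3*w^2 + 30*w + 48) - 2*w^3 - 17*w^2 - 7*w + 8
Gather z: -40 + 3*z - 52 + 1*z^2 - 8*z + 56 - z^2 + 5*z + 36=0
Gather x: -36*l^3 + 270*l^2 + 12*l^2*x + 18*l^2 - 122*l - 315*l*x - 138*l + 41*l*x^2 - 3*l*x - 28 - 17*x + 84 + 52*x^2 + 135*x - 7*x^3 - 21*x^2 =-36*l^3 + 288*l^2 - 260*l - 7*x^3 + x^2*(41*l + 31) + x*(12*l^2 - 318*l + 118) + 56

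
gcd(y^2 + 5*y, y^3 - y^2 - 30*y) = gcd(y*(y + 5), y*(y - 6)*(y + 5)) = y^2 + 5*y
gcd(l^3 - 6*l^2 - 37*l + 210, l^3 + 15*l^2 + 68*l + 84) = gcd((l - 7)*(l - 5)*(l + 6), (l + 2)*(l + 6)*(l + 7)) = l + 6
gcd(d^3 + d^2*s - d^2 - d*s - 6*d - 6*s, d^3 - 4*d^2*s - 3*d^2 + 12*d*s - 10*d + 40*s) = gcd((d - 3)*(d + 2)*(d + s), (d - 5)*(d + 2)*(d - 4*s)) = d + 2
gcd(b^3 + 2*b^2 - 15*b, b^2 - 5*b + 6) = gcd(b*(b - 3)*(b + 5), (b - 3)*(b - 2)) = b - 3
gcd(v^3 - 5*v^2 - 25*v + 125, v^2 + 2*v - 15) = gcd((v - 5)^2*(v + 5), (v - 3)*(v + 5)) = v + 5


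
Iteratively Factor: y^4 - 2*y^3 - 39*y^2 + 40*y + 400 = (y + 4)*(y^3 - 6*y^2 - 15*y + 100) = (y + 4)^2*(y^2 - 10*y + 25) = (y - 5)*(y + 4)^2*(y - 5)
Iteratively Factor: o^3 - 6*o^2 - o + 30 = (o - 3)*(o^2 - 3*o - 10) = (o - 5)*(o - 3)*(o + 2)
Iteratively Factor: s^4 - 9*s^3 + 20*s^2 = (s)*(s^3 - 9*s^2 + 20*s) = s^2*(s^2 - 9*s + 20) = s^2*(s - 4)*(s - 5)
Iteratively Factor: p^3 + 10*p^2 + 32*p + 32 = (p + 2)*(p^2 + 8*p + 16) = (p + 2)*(p + 4)*(p + 4)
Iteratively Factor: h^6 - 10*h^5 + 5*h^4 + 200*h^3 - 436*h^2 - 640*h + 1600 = (h + 4)*(h^5 - 14*h^4 + 61*h^3 - 44*h^2 - 260*h + 400) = (h - 5)*(h + 4)*(h^4 - 9*h^3 + 16*h^2 + 36*h - 80) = (h - 5)^2*(h + 4)*(h^3 - 4*h^2 - 4*h + 16) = (h - 5)^2*(h - 2)*(h + 4)*(h^2 - 2*h - 8) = (h - 5)^2*(h - 2)*(h + 2)*(h + 4)*(h - 4)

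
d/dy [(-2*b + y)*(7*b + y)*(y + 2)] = -14*b^2 + 10*b*y + 10*b + 3*y^2 + 4*y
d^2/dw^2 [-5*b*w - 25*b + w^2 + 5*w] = 2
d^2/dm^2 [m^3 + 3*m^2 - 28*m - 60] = 6*m + 6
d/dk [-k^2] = -2*k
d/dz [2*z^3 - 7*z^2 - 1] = 2*z*(3*z - 7)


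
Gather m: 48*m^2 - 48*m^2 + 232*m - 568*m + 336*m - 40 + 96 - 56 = 0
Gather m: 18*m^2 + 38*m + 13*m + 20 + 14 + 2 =18*m^2 + 51*m + 36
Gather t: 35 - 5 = 30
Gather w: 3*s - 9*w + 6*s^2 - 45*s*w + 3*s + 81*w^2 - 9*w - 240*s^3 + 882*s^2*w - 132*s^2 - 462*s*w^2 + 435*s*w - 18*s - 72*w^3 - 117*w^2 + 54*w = -240*s^3 - 126*s^2 - 12*s - 72*w^3 + w^2*(-462*s - 36) + w*(882*s^2 + 390*s + 36)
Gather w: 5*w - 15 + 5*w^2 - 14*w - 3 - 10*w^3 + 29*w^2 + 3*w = -10*w^3 + 34*w^2 - 6*w - 18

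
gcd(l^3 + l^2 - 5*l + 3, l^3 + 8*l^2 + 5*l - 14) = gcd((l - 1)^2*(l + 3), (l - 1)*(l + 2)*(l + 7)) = l - 1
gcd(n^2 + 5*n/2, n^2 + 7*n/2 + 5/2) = n + 5/2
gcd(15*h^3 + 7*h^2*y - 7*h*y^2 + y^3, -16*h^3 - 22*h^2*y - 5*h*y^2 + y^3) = h + y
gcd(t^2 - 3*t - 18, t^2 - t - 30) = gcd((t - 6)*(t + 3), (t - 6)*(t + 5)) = t - 6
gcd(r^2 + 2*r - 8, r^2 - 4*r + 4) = r - 2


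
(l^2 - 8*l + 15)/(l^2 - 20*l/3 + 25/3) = 3*(l - 3)/(3*l - 5)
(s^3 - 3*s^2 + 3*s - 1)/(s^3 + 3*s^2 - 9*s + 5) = (s - 1)/(s + 5)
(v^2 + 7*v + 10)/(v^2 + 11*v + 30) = (v + 2)/(v + 6)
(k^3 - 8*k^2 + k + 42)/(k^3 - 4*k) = (k^2 - 10*k + 21)/(k*(k - 2))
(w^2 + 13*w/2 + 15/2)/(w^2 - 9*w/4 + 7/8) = 4*(2*w^2 + 13*w + 15)/(8*w^2 - 18*w + 7)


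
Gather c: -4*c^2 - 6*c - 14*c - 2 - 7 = -4*c^2 - 20*c - 9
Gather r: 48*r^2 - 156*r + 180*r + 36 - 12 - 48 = 48*r^2 + 24*r - 24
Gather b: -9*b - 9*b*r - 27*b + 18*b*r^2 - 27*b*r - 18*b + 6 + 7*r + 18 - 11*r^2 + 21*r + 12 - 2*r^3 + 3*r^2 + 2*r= b*(18*r^2 - 36*r - 54) - 2*r^3 - 8*r^2 + 30*r + 36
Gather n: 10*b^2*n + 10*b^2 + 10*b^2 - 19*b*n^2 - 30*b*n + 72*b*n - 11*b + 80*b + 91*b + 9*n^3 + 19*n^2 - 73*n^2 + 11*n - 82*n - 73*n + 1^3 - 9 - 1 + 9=20*b^2 + 160*b + 9*n^3 + n^2*(-19*b - 54) + n*(10*b^2 + 42*b - 144)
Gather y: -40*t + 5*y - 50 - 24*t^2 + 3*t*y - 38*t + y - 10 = -24*t^2 - 78*t + y*(3*t + 6) - 60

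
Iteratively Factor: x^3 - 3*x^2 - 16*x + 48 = (x + 4)*(x^2 - 7*x + 12) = (x - 4)*(x + 4)*(x - 3)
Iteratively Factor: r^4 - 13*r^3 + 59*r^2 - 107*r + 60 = (r - 4)*(r^3 - 9*r^2 + 23*r - 15) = (r - 5)*(r - 4)*(r^2 - 4*r + 3) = (r - 5)*(r - 4)*(r - 1)*(r - 3)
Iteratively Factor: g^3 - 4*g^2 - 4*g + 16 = (g + 2)*(g^2 - 6*g + 8) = (g - 2)*(g + 2)*(g - 4)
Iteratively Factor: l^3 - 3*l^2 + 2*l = (l)*(l^2 - 3*l + 2) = l*(l - 1)*(l - 2)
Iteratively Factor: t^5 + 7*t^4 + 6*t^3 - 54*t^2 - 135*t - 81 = (t + 1)*(t^4 + 6*t^3 - 54*t - 81) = (t + 1)*(t + 3)*(t^3 + 3*t^2 - 9*t - 27) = (t + 1)*(t + 3)^2*(t^2 - 9) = (t - 3)*(t + 1)*(t + 3)^2*(t + 3)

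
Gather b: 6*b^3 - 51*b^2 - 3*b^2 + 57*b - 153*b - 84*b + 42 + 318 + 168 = 6*b^3 - 54*b^2 - 180*b + 528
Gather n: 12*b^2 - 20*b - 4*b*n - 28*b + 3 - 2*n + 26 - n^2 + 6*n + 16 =12*b^2 - 48*b - n^2 + n*(4 - 4*b) + 45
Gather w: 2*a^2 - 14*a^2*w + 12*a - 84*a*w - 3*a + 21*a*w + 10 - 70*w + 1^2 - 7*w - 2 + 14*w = 2*a^2 + 9*a + w*(-14*a^2 - 63*a - 63) + 9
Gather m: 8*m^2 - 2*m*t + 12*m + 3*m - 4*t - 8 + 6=8*m^2 + m*(15 - 2*t) - 4*t - 2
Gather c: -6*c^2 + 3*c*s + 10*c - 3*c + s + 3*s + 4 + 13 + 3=-6*c^2 + c*(3*s + 7) + 4*s + 20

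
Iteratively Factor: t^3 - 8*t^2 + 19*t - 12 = (t - 1)*(t^2 - 7*t + 12) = (t - 3)*(t - 1)*(t - 4)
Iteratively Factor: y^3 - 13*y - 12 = (y + 1)*(y^2 - y - 12) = (y + 1)*(y + 3)*(y - 4)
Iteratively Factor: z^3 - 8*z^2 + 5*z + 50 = (z - 5)*(z^2 - 3*z - 10) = (z - 5)^2*(z + 2)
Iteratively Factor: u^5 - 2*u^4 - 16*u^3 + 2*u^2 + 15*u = (u - 1)*(u^4 - u^3 - 17*u^2 - 15*u) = (u - 1)*(u + 3)*(u^3 - 4*u^2 - 5*u) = u*(u - 1)*(u + 3)*(u^2 - 4*u - 5) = u*(u - 1)*(u + 1)*(u + 3)*(u - 5)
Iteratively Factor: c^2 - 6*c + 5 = (c - 1)*(c - 5)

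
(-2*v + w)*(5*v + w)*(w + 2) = -10*v^2*w - 20*v^2 + 3*v*w^2 + 6*v*w + w^3 + 2*w^2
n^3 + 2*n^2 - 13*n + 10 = (n - 2)*(n - 1)*(n + 5)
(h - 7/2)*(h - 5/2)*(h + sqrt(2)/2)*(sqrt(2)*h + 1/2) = sqrt(2)*h^4 - 6*sqrt(2)*h^3 + 3*h^3/2 - 9*h^2 + 9*sqrt(2)*h^2 - 3*sqrt(2)*h/2 + 105*h/8 + 35*sqrt(2)/16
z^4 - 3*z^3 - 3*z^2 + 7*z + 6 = (z - 3)*(z - 2)*(z + 1)^2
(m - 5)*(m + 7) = m^2 + 2*m - 35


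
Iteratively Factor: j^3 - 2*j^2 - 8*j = (j - 4)*(j^2 + 2*j) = (j - 4)*(j + 2)*(j)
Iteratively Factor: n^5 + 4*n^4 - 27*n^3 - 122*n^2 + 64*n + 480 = (n - 2)*(n^4 + 6*n^3 - 15*n^2 - 152*n - 240) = (n - 2)*(n + 4)*(n^3 + 2*n^2 - 23*n - 60) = (n - 5)*(n - 2)*(n + 4)*(n^2 + 7*n + 12) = (n - 5)*(n - 2)*(n + 3)*(n + 4)*(n + 4)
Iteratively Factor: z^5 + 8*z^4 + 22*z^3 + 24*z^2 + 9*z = (z + 1)*(z^4 + 7*z^3 + 15*z^2 + 9*z) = z*(z + 1)*(z^3 + 7*z^2 + 15*z + 9) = z*(z + 1)^2*(z^2 + 6*z + 9) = z*(z + 1)^2*(z + 3)*(z + 3)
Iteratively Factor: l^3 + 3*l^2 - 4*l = (l - 1)*(l^2 + 4*l) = (l - 1)*(l + 4)*(l)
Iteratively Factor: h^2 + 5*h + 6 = (h + 3)*(h + 2)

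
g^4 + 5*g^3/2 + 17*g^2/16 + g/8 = g*(g + 1/4)^2*(g + 2)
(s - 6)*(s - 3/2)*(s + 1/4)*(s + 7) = s^4 - s^3/4 - 349*s^2/8 + 417*s/8 + 63/4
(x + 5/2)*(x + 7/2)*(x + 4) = x^3 + 10*x^2 + 131*x/4 + 35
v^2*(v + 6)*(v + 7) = v^4 + 13*v^3 + 42*v^2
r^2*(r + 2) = r^3 + 2*r^2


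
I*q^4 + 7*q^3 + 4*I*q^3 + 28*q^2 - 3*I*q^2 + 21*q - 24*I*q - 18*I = (q + 3)*(q - 6*I)*(q - I)*(I*q + I)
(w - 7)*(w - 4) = w^2 - 11*w + 28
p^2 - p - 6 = (p - 3)*(p + 2)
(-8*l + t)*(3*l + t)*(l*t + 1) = -24*l^3*t - 5*l^2*t^2 - 24*l^2 + l*t^3 - 5*l*t + t^2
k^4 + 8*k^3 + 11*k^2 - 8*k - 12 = (k - 1)*(k + 1)*(k + 2)*(k + 6)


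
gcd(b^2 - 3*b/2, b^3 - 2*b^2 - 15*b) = b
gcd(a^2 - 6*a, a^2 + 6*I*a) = a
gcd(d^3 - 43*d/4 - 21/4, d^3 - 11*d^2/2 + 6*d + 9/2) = d + 1/2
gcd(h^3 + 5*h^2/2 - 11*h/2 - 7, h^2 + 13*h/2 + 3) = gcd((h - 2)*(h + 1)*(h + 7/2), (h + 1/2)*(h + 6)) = 1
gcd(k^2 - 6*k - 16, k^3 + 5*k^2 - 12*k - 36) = k + 2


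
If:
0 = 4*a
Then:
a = 0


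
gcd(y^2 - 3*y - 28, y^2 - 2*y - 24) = y + 4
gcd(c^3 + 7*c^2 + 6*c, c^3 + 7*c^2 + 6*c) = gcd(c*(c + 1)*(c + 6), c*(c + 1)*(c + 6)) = c^3 + 7*c^2 + 6*c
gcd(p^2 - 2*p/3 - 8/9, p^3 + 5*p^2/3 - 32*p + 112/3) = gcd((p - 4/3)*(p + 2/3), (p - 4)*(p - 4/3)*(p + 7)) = p - 4/3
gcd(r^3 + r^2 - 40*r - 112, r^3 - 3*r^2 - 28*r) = r^2 - 3*r - 28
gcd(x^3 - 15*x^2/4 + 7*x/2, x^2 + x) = x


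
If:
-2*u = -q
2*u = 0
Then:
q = 0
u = 0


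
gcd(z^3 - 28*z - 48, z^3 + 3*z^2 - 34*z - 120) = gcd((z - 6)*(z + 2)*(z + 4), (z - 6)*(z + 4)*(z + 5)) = z^2 - 2*z - 24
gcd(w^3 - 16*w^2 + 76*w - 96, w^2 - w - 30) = w - 6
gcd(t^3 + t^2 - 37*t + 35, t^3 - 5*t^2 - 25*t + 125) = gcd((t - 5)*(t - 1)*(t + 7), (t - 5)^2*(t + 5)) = t - 5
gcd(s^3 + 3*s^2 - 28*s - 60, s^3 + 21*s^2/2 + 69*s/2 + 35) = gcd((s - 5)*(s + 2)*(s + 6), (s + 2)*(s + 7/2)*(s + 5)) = s + 2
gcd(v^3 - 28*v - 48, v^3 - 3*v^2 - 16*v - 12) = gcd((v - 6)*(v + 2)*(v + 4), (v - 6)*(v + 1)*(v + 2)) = v^2 - 4*v - 12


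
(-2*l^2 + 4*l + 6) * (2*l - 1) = -4*l^3 + 10*l^2 + 8*l - 6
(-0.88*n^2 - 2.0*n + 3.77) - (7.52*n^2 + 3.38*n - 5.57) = -8.4*n^2 - 5.38*n + 9.34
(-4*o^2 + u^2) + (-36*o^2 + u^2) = -40*o^2 + 2*u^2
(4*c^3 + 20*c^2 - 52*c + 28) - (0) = 4*c^3 + 20*c^2 - 52*c + 28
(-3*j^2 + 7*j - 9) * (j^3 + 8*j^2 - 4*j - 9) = -3*j^5 - 17*j^4 + 59*j^3 - 73*j^2 - 27*j + 81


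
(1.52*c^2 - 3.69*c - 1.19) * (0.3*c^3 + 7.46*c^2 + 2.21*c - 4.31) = 0.456*c^5 + 10.2322*c^4 - 24.5252*c^3 - 23.5835*c^2 + 13.274*c + 5.1289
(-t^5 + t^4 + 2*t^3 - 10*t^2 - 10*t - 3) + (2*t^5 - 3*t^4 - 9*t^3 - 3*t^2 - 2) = t^5 - 2*t^4 - 7*t^3 - 13*t^2 - 10*t - 5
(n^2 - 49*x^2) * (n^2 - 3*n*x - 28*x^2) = n^4 - 3*n^3*x - 77*n^2*x^2 + 147*n*x^3 + 1372*x^4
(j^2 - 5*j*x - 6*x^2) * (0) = 0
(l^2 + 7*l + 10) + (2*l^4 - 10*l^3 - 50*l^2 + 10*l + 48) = 2*l^4 - 10*l^3 - 49*l^2 + 17*l + 58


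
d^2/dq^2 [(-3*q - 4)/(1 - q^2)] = 2*(4*q^2*(3*q + 4) - (9*q + 4)*(q^2 - 1))/(q^2 - 1)^3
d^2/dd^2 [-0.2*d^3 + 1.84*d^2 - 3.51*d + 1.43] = 3.68 - 1.2*d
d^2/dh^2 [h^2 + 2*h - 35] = 2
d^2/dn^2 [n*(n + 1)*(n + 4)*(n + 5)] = 12*n^2 + 60*n + 58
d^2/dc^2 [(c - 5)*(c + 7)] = 2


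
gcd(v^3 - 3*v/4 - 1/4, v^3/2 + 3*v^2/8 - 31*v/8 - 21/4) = 1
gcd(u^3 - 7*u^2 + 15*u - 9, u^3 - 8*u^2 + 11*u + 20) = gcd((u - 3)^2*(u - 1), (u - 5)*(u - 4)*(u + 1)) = 1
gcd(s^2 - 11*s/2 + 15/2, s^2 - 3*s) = s - 3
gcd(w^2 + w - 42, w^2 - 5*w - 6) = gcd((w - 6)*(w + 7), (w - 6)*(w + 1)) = w - 6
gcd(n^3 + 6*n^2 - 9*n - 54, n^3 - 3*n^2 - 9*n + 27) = n^2 - 9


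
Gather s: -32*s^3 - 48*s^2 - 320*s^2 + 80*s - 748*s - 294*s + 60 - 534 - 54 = -32*s^3 - 368*s^2 - 962*s - 528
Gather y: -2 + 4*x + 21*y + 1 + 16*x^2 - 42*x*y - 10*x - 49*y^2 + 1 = 16*x^2 - 6*x - 49*y^2 + y*(21 - 42*x)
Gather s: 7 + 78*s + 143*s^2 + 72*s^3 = 72*s^3 + 143*s^2 + 78*s + 7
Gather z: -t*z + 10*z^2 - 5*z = 10*z^2 + z*(-t - 5)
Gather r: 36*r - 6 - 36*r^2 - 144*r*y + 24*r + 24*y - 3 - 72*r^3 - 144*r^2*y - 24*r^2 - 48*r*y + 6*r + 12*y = -72*r^3 + r^2*(-144*y - 60) + r*(66 - 192*y) + 36*y - 9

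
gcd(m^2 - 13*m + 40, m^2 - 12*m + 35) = m - 5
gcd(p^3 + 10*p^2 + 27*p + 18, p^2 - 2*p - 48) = p + 6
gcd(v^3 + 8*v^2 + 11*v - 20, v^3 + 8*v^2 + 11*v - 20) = v^3 + 8*v^2 + 11*v - 20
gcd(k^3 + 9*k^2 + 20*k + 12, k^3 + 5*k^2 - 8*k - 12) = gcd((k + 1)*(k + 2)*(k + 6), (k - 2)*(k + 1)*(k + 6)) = k^2 + 7*k + 6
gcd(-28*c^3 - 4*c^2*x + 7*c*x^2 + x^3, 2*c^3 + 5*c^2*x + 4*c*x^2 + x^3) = 2*c + x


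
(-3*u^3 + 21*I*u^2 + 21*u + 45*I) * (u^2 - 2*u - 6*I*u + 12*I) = -3*u^5 + 6*u^4 + 39*I*u^4 + 147*u^3 - 78*I*u^3 - 294*u^2 - 81*I*u^2 + 270*u + 162*I*u - 540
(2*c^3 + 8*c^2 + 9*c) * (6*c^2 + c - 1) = 12*c^5 + 50*c^4 + 60*c^3 + c^2 - 9*c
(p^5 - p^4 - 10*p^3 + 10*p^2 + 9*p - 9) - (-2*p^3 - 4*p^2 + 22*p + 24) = p^5 - p^4 - 8*p^3 + 14*p^2 - 13*p - 33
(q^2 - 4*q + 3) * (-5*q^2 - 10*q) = -5*q^4 + 10*q^3 + 25*q^2 - 30*q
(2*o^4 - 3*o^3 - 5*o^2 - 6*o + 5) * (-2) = -4*o^4 + 6*o^3 + 10*o^2 + 12*o - 10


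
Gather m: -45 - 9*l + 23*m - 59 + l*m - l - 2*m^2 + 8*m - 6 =-10*l - 2*m^2 + m*(l + 31) - 110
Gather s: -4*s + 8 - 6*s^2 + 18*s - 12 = -6*s^2 + 14*s - 4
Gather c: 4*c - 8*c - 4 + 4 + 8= 8 - 4*c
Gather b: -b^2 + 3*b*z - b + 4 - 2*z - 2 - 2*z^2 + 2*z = -b^2 + b*(3*z - 1) - 2*z^2 + 2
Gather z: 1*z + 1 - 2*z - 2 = -z - 1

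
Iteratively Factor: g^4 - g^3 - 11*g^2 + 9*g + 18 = (g + 3)*(g^3 - 4*g^2 + g + 6) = (g - 3)*(g + 3)*(g^2 - g - 2) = (g - 3)*(g + 1)*(g + 3)*(g - 2)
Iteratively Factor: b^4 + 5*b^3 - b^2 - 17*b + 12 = (b - 1)*(b^3 + 6*b^2 + 5*b - 12) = (b - 1)*(b + 4)*(b^2 + 2*b - 3) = (b - 1)*(b + 3)*(b + 4)*(b - 1)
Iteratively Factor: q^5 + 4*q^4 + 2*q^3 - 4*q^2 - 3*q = (q)*(q^4 + 4*q^3 + 2*q^2 - 4*q - 3) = q*(q + 1)*(q^3 + 3*q^2 - q - 3) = q*(q + 1)*(q + 3)*(q^2 - 1) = q*(q + 1)^2*(q + 3)*(q - 1)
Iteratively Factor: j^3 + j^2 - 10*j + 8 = (j + 4)*(j^2 - 3*j + 2) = (j - 1)*(j + 4)*(j - 2)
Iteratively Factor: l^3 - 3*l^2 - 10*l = (l + 2)*(l^2 - 5*l) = (l - 5)*(l + 2)*(l)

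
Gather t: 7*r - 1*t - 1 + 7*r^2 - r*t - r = 7*r^2 + 6*r + t*(-r - 1) - 1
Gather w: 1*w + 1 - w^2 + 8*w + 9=-w^2 + 9*w + 10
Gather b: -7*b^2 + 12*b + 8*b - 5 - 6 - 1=-7*b^2 + 20*b - 12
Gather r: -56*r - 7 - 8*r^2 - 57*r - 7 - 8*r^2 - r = -16*r^2 - 114*r - 14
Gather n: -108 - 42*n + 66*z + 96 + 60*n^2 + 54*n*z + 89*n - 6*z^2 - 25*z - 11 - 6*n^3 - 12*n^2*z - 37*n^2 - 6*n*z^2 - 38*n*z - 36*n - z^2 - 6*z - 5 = -6*n^3 + n^2*(23 - 12*z) + n*(-6*z^2 + 16*z + 11) - 7*z^2 + 35*z - 28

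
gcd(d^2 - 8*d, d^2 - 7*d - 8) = d - 8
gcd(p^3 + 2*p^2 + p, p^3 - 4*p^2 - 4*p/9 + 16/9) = 1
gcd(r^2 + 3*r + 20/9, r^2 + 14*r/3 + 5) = r + 5/3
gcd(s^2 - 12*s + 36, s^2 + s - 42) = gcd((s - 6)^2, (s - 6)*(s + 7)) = s - 6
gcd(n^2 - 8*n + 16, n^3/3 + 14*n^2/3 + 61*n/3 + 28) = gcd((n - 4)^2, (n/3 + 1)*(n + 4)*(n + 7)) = 1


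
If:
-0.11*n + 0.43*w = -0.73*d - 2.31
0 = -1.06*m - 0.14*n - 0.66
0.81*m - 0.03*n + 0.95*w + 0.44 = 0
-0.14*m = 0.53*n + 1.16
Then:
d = -3.34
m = -0.35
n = -2.10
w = -0.23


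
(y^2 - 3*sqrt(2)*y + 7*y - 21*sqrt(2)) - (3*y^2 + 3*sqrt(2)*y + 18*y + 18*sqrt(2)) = -2*y^2 - 11*y - 6*sqrt(2)*y - 39*sqrt(2)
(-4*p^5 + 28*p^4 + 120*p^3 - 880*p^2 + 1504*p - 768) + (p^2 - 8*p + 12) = -4*p^5 + 28*p^4 + 120*p^3 - 879*p^2 + 1496*p - 756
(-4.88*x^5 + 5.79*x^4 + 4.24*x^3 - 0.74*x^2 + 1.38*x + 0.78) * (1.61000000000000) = -7.8568*x^5 + 9.3219*x^4 + 6.8264*x^3 - 1.1914*x^2 + 2.2218*x + 1.2558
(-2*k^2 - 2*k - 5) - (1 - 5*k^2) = 3*k^2 - 2*k - 6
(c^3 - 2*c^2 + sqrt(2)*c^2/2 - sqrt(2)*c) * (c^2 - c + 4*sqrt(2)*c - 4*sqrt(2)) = c^5 - 3*c^4 + 9*sqrt(2)*c^4/2 - 27*sqrt(2)*c^3/2 + 6*c^3 - 12*c^2 + 9*sqrt(2)*c^2 + 8*c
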